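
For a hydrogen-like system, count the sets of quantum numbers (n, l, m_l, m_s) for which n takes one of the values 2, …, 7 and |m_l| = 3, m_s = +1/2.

Per-shell orbital counts meeting the constraint:
n=4 → 2; n=5 → 4; n=6 → 6; n=7 → 8.
Orbitals: 2 + 4 + 6 + 8 = 20. With m_s fixed to +1/2 there is one state per orbital, so 20 states.

20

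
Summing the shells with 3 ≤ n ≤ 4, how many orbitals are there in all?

25

Shell n has n² orbitals: 3²=9 + 4²=16 = 25 orbitals.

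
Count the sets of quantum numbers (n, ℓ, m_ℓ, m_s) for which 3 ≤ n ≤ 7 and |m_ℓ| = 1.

For each n in the range, tally the orbitals obeying |m_ℓ| = 1:
n=3 → 4; n=4 → 6; n=5 → 8; n=6 → 10; n=7 → 12.
Orbitals: 4 + 6 + 8 + 10 + 12 = 40. Including both spin states (m_s = ±1/2) gives 2 × 40 = 80 states.

80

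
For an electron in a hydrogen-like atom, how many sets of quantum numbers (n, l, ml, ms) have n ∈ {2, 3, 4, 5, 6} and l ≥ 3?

100

Count contributing orbitals for each principal shell:
n=4 → 7; n=5 → 16; n=6 → 27.
Orbitals: 7 + 16 + 27 = 50. Including both spin states (ms = ±1/2) gives 2 × 50 = 100 states.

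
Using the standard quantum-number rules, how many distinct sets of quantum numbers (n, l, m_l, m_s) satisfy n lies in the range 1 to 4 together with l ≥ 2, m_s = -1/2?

Go shell by shell, enumerating (l, m_l) with l ≥ 2:
n=3 → 5; n=4 → 12.
Orbitals: 5 + 12 = 17. With m_s fixed to -1/2 there is one state per orbital, so 17 states.

17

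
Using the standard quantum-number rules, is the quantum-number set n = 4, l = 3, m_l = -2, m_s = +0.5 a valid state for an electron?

Yes

n = 4 is a positive integer. l = 3 satisfies 0 ≤ l ≤ n−1 = 3. m_l = -2 lies in the range −l … +l (here −3 … 3). m_s = +1/2 is one of ±1/2.
All four constraints are satisfied.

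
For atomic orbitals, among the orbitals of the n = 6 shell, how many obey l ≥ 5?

The n = 6 shell has l = 0 through 5; check each.
Contributions: l=5 → 11.
Total orbitals: 11.

11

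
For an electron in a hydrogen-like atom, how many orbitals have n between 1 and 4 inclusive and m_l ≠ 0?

Treat each shell separately and count matching orbitals:
n=2 → 2; n=3 → 6; n=4 → 12.
Total orbitals: 2 + 6 + 12 = 20.

20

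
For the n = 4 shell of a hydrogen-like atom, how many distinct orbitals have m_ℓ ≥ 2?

Go through ℓ = 0, …, 3 (the values permitted for n = 4).
The (ℓ, m_ℓ) pairs meeting m_ℓ ≥ 2 give: ℓ=2 → 1; ℓ=3 → 2.
Total orbitals: 1 + 2 = 3.

3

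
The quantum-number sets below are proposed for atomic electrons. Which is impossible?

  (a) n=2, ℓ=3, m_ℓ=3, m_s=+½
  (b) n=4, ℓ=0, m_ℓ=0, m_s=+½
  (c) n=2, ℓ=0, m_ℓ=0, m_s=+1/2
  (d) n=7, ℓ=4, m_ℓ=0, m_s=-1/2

(a) has ℓ = 3 ≥ n = 2, violating 0 ≤ ℓ ≤ n−1.
The remaining sets (b), (c), (d) satisfy all four rules.

(a)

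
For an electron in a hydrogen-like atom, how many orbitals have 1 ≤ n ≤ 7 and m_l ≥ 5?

Count contributing orbitals for each principal shell:
n=6 → 1; n=7 → 3.
Total orbitals: 1 + 3 = 4.

4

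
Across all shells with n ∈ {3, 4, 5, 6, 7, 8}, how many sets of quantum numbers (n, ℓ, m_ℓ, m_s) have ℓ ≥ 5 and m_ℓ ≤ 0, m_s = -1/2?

40

For each n in the range, tally the orbitals obeying ℓ ≥ 5 and m_ℓ ≤ 0:
n=6 → 6; n=7 → 13; n=8 → 21.
Orbitals: 6 + 13 + 21 = 40. With m_s fixed to -1/2 there is one state per orbital, so 40 states.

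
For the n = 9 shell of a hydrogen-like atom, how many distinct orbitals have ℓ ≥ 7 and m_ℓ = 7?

2

The (ℓ, m_ℓ) pairs meeting ℓ ≥ 7 and m_ℓ = 7 give: ℓ=7 → 1; ℓ=8 → 1.
Total orbitals: 1 + 1 = 2.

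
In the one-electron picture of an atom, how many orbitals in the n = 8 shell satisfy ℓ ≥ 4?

48

For n = 8, ℓ ranges over 0 … 7.
Contributions: ℓ=4 → 9; ℓ=5 → 11; ℓ=6 → 13; ℓ=7 → 15.
Total orbitals: 9 + 11 + 13 + 15 = 48.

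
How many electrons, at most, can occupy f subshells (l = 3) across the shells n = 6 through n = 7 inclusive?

28

An f subshell (l = 3) exists for every n ≥ 4, so shells n = 6, 7 each contribute one — 2 subshells.
Since each f subshell holds 2(2·3+1) = 14 electrons, the total is 2 × 14 = 28.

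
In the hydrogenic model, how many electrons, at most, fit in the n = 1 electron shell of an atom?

A shell holds 2n² electrons: 2 × 1² = 2 × 1 = 2.

2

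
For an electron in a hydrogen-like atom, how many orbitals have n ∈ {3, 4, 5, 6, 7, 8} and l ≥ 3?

145

Go shell by shell, enumerating (l, m_l) with l ≥ 3:
n=4 → 7; n=5 → 16; n=6 → 27; n=7 → 40; n=8 → 55.
Total orbitals: 7 + 16 + 27 + 40 + 55 = 145.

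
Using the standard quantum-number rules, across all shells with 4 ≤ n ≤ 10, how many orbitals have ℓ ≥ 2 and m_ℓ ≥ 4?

Go shell by shell, enumerating (ℓ, m_ℓ) with ℓ ≥ 2 and m_ℓ ≥ 4:
n=5 → 1; n=6 → 3; n=7 → 6; n=8 → 10; n=9 → 15; n=10 → 21.
Total orbitals: 1 + 3 + 6 + 10 + 15 + 21 = 56.

56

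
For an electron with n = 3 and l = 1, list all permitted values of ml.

-1, 0, 1

ml takes every integer from −l to +l. With l = 1 that gives the 3 values -1, 0, 1.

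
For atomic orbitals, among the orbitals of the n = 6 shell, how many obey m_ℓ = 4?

The n = 6 shell has ℓ = 0 through 5; check each.
Contributions: ℓ=4 → 1; ℓ=5 → 1.
Total orbitals: 1 + 1 = 2.

2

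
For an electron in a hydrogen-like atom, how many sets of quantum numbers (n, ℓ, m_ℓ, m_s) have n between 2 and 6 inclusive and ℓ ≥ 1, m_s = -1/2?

85

Treat each shell separately and count matching orbitals:
n=2 → 3; n=3 → 8; n=4 → 15; n=5 → 24; n=6 → 35.
Orbitals: 3 + 8 + 15 + 24 + 35 = 85. With m_s fixed to -1/2 there is one state per orbital, so 85 states.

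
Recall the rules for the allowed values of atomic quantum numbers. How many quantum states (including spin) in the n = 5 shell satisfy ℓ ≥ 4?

The n = 5 shell has ℓ = 0 through 4; check each.
The (ℓ, m_ℓ) pairs meeting ℓ ≥ 4 give: ℓ=4 → 9.
Orbitals: 9. Each orbital carries two spin states, so 9 × 2 = 18 states.

18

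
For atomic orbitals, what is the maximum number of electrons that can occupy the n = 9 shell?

162

A shell holds 2n² electrons: 2 × 9² = 2 × 81 = 162.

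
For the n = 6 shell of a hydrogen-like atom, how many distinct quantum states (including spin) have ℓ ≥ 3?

With n = 6 the allowed ℓ are 0, 1, …, 5.
Contributions: ℓ=3 → 7; ℓ=4 → 9; ℓ=5 → 11.
Orbitals: 7 + 9 + 11 = 27. Each orbital carries two spin states, so 27 × 2 = 54 states.

54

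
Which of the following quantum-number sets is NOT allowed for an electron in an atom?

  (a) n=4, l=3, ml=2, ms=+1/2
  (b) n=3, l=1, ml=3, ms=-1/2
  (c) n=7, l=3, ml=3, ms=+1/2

(b)

(b) has |ml| = 3 > l = 1, violating −l ≤ ml ≤ l.
The remaining sets (a), (c) satisfy all four rules.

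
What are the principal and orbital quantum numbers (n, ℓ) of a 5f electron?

n = 5, ℓ = 3

The leading integer gives n = 5; the letter 'f' means ℓ = 3.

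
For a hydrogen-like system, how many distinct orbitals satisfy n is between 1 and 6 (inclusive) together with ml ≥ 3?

10

Per-shell orbital counts meeting the constraint:
n=4 → 1; n=5 → 3; n=6 → 6.
Total orbitals: 1 + 3 + 6 = 10.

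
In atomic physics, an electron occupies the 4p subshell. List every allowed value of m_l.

The 4p subshell has l = 1, and m_l takes every integer from −l to +l. With l = 1 that gives the 3 values -1, 0, 1.

-1, 0, 1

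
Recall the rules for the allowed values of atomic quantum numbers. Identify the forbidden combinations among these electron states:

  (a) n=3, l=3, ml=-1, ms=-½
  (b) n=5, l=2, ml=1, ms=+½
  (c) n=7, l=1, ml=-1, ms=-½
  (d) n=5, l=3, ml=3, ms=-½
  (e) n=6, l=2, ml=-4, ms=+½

(a) has l = 3 ≥ n = 3, violating 0 ≤ l ≤ n−1.
(e) has |ml| = 4 > l = 2, violating −l ≤ ml ≤ l.
The remaining sets (b), (c), (d) satisfy all four rules.

(a) and (e)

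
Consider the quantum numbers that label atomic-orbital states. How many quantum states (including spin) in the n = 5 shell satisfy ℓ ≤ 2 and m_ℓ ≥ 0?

Per ℓ-value: ℓ=0 → 1; ℓ=1 → 2; ℓ=2 → 3.
Orbitals: 1 + 2 + 3 = 6. Each orbital carries two spin states, so 6 × 2 = 12 states.

12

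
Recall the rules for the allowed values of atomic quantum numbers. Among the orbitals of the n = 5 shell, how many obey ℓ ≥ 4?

9

Per ℓ-value: ℓ=4 → 9.
Total orbitals: 9.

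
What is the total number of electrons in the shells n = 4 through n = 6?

Shell n has n² orbitals: 4²=16 + 5²=25 + 6²=36 = 77 orbitals.
Two spin states per orbital: 2 × 77 = 154 electrons.

154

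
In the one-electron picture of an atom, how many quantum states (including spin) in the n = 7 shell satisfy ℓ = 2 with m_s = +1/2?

Go through ℓ = 0, …, 6 (the values permitted for n = 7).
The (ℓ, m_ℓ) pairs meeting ℓ = 2 give: ℓ=2 → 5.
Orbitals: 5. With m_s fixed to a single value there is one state per orbital, giving 5 states.

5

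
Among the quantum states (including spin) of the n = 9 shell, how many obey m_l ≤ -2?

56

The n = 9 shell has l = 0 through 8; check each.
Per l-value: l=2 → 1; l=3 → 2; l=4 → 3; l=5 → 4; l=6 → 5; l=7 → 6; l=8 → 7.
Orbitals: 1 + 2 + 3 + 4 + 5 + 6 + 7 = 28. Each orbital carries two spin states, so 28 × 2 = 56 states.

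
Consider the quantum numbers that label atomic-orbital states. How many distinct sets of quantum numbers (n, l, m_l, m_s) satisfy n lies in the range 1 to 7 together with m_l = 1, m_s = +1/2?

21

For each n in the range, tally the orbitals obeying m_l = 1:
n=2 → 1; n=3 → 2; n=4 → 3; n=5 → 4; n=6 → 5; n=7 → 6.
Orbitals: 1 + 2 + 3 + 4 + 5 + 6 = 21. With m_s fixed to +1/2 there is one state per orbital, so 21 states.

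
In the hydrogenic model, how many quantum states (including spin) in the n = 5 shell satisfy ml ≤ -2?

Per l-value: l=2 → 1; l=3 → 2; l=4 → 3.
Orbitals: 1 + 2 + 3 = 6. Each orbital carries two spin states, so 6 × 2 = 12 states.

12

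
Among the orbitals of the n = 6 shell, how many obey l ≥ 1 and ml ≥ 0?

With n = 6 the allowed l are 0, 1, …, 5.
Contributions: l=1 → 2; l=2 → 3; l=3 → 4; l=4 → 5; l=5 → 6.
Total orbitals: 2 + 3 + 4 + 5 + 6 = 20.

20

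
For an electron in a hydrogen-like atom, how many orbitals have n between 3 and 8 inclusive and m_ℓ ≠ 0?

166

Per-shell orbital counts meeting the constraint:
n=3 → 6; n=4 → 12; n=5 → 20; n=6 → 30; n=7 → 42; n=8 → 56.
Total orbitals: 6 + 12 + 20 + 30 + 42 + 56 = 166.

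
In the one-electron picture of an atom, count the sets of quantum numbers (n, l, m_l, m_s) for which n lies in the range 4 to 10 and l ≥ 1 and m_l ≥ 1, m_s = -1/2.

Treat each shell separately and count matching orbitals:
n=4 → 6; n=5 → 10; n=6 → 15; n=7 → 21; n=8 → 28; n=9 → 36; n=10 → 45.
Orbitals: 6 + 10 + 15 + 21 + 28 + 36 + 45 = 161. With m_s fixed to -1/2 there is one state per orbital, so 161 states.

161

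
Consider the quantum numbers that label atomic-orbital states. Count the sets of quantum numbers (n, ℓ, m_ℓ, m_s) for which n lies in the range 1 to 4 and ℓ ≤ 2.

Go shell by shell, enumerating (ℓ, m_ℓ) with ℓ ≤ 2:
n=1 → 1; n=2 → 4; n=3 → 9; n=4 → 9.
Orbitals: 1 + 4 + 9 + 9 = 23. Including both spin states (m_s = ±1/2) gives 2 × 23 = 46 states.

46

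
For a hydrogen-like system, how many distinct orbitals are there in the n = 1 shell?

1

The n = 1 shell contains n² = 1² = 1 orbital.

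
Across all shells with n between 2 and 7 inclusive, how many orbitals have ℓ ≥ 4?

Go shell by shell, enumerating (ℓ, m_ℓ) with ℓ ≥ 4:
n=5 → 9; n=6 → 20; n=7 → 33.
Total orbitals: 9 + 20 + 33 = 62.

62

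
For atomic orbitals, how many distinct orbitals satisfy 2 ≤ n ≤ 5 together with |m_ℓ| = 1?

For each n in the range, tally the orbitals obeying |m_ℓ| = 1:
n=2 → 2; n=3 → 4; n=4 → 6; n=5 → 8.
Total orbitals: 2 + 4 + 6 + 8 = 20.

20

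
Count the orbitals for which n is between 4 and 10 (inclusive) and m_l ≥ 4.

For each n in the range, tally the orbitals obeying m_l ≥ 4:
n=5 → 1; n=6 → 3; n=7 → 6; n=8 → 10; n=9 → 15; n=10 → 21.
Total orbitals: 1 + 3 + 6 + 10 + 15 + 21 = 56.

56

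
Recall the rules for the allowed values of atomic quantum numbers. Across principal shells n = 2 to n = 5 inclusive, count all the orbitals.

54

Shell n has n² orbitals: 2²=4 + 3²=9 + 4²=16 + 5²=25 = 54 orbitals.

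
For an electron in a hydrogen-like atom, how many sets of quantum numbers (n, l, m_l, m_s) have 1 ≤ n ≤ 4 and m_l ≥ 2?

Per-shell orbital counts meeting the constraint:
n=3 → 1; n=4 → 3.
Orbitals: 1 + 3 = 4. Including both spin states (m_s = ±1/2) gives 2 × 4 = 8 states.

8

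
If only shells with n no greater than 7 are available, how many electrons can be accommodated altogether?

Total orbitals = 1² + 2² + 3² + 4² + 5² + 6² + 7² = 140. Doubling for spin gives 280 electrons.

280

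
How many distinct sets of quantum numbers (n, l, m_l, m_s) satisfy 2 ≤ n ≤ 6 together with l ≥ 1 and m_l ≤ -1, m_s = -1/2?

35

For each n in the range, tally the orbitals obeying l ≥ 1 and m_l ≤ -1:
n=2 → 1; n=3 → 3; n=4 → 6; n=5 → 10; n=6 → 15.
Orbitals: 1 + 3 + 6 + 10 + 15 = 35. With m_s fixed to -1/2 there is one state per orbital, so 35 states.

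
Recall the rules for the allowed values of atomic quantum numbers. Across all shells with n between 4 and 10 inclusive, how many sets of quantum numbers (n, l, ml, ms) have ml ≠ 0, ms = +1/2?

Go shell by shell, enumerating (l, ml) with ml ≠ 0:
n=4 → 12; n=5 → 20; n=6 → 30; n=7 → 42; n=8 → 56; n=9 → 72; n=10 → 90.
Orbitals: 12 + 20 + 30 + 42 + 56 + 72 + 90 = 322. With ms fixed to +1/2 there is one state per orbital, so 322 states.

322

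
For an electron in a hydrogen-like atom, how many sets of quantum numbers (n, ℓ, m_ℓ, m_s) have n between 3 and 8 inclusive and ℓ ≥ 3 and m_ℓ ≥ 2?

For each n in the range, tally the orbitals obeying ℓ ≥ 3 and m_ℓ ≥ 2:
n=4 → 2; n=5 → 5; n=6 → 9; n=7 → 14; n=8 → 20.
Orbitals: 2 + 5 + 9 + 14 + 20 = 50. Including both spin states (m_s = ±1/2) gives 2 × 50 = 100 states.

100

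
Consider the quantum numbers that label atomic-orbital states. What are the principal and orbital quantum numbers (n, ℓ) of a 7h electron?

The leading integer gives n = 7; the letter 'h' means ℓ = 5.

n = 7, ℓ = 5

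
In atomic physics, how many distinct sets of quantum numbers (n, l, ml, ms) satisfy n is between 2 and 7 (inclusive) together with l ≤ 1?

48

Go shell by shell, enumerating (l, ml) with l ≤ 1:
n=2 → 4; n=3 → 4; n=4 → 4; n=5 → 4; n=6 → 4; n=7 → 4.
Orbitals: 4 + 4 + 4 + 4 + 4 + 4 = 24. Including both spin states (ms = ±1/2) gives 2 × 24 = 48 states.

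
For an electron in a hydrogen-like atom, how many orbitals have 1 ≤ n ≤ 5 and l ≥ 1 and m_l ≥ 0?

For each n in the range, tally the orbitals obeying l ≥ 1 and m_l ≥ 0:
n=2 → 2; n=3 → 5; n=4 → 9; n=5 → 14.
Total orbitals: 2 + 5 + 9 + 14 = 30.

30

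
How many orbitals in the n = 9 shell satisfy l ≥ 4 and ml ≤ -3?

For n = 9, l ranges over 0 … 8.
Per l-value: l=4 → 2; l=5 → 3; l=6 → 4; l=7 → 5; l=8 → 6.
Total orbitals: 2 + 3 + 4 + 5 + 6 = 20.

20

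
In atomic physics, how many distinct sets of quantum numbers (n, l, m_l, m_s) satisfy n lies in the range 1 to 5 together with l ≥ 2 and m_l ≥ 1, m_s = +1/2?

16

For each n in the range, tally the orbitals obeying l ≥ 2 and m_l ≥ 1:
n=3 → 2; n=4 → 5; n=5 → 9.
Orbitals: 2 + 5 + 9 = 16. With m_s fixed to +1/2 there is one state per orbital, so 16 states.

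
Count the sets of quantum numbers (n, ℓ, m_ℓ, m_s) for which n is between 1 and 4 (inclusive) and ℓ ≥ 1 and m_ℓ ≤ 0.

Treat each shell separately and count matching orbitals:
n=2 → 2; n=3 → 5; n=4 → 9.
Orbitals: 2 + 5 + 9 = 16. Including both spin states (m_s = ±1/2) gives 2 × 16 = 32 states.

32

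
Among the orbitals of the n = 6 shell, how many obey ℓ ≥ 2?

Go through ℓ = 0, …, 5 (the values permitted for n = 6).
The (ℓ, m_ℓ) pairs meeting ℓ ≥ 2 give: ℓ=2 → 5; ℓ=3 → 7; ℓ=4 → 9; ℓ=5 → 11.
Total orbitals: 5 + 7 + 9 + 11 = 32.

32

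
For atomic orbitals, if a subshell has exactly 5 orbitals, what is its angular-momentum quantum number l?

l = 2

2l+1 = 5 gives l = 2.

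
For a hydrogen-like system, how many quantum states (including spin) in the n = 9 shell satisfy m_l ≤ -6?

For n = 9, l ranges over 0 … 8.
The (l, m_l) pairs meeting m_l ≤ -6 give: l=6 → 1; l=7 → 2; l=8 → 3.
Orbitals: 1 + 2 + 3 = 6. Each orbital carries two spin states, so 6 × 2 = 12 states.

12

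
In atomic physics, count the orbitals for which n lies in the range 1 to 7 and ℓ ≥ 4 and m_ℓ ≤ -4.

Count contributing orbitals for each principal shell:
n=5 → 1; n=6 → 3; n=7 → 6.
Total orbitals: 1 + 3 + 6 = 10.

10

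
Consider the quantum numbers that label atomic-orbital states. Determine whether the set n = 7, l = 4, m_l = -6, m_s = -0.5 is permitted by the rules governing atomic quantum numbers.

The magnetic quantum number must satisfy −l ≤ m_l ≤ l. With l = 4, m_l can only be -4, -3, -2, -1, 0, 1, 2, 3, 4, so m_l = -6 is forbidden.

Invalid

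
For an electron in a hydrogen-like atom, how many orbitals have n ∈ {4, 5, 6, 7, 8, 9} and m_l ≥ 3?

56

Per-shell orbital counts meeting the constraint:
n=4 → 1; n=5 → 3; n=6 → 6; n=7 → 10; n=8 → 15; n=9 → 21.
Total orbitals: 1 + 3 + 6 + 10 + 15 + 21 = 56.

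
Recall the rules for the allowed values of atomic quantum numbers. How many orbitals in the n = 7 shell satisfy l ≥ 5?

24

The n = 7 shell has l = 0 through 6; check each.
Contributions: l=5 → 11; l=6 → 13.
Total orbitals: 11 + 13 = 24.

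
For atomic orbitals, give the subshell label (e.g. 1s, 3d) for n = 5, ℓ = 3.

5f

ℓ = 3 corresponds to the letter 'f', so the subshell is 5f.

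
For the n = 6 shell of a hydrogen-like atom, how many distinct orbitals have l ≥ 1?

Go through l = 0, …, 5 (the values permitted for n = 6).
Contributions: l=1 → 3; l=2 → 5; l=3 → 7; l=4 → 9; l=5 → 11.
Total orbitals: 3 + 5 + 7 + 9 + 11 = 35.

35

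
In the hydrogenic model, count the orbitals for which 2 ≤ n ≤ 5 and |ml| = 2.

Work shell by shell — for each n, count the (l, ml) pairs that satisfy |ml| = 2:
n=3 → 2; n=4 → 4; n=5 → 6.
Total orbitals: 2 + 4 + 6 = 12.

12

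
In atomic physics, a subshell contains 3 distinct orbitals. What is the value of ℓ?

2ℓ+1 = 3 gives ℓ = 1.

ℓ = 1 (p)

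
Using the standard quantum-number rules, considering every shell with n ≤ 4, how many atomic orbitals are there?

Total orbitals = 1² + 2² + 3² + 4² = 30.

30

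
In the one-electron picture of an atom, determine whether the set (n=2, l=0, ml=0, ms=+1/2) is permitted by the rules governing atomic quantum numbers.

n = 2 is a positive integer. l = 0 satisfies 0 ≤ l ≤ n−1 = 1. ml = 0 lies in the range −l … +l (here 0). ms = +1/2 is one of ±1/2.
All four constraints are satisfied.

Valid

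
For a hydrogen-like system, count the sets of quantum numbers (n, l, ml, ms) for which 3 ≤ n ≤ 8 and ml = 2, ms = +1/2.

For each n in the range, tally the orbitals obeying ml = 2:
n=3 → 1; n=4 → 2; n=5 → 3; n=6 → 4; n=7 → 5; n=8 → 6.
Orbitals: 1 + 2 + 3 + 4 + 5 + 6 = 21. With ms fixed to +1/2 there is one state per orbital, so 21 states.

21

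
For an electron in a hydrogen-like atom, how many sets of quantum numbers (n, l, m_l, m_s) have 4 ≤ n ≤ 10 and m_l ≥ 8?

8

Count contributing orbitals for each principal shell:
n=9 → 1; n=10 → 3.
Orbitals: 1 + 3 = 4. Including both spin states (m_s = ±1/2) gives 2 × 4 = 8 states.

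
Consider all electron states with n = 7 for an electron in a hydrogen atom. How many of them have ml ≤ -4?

12

For n = 7, l ranges over 0 … 6.
Orbitals with ml ≤ -4, by l: l=4 → 1; l=5 → 2; l=6 → 3.
Orbitals: 1 + 2 + 3 = 6. Each orbital carries two spin states, so 6 × 2 = 12 states.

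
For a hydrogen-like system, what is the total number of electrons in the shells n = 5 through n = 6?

Shell n has n² orbitals: 5²=25 + 6²=36 = 61 orbitals.
Two spin states per orbital: 2 × 61 = 122 electrons.

122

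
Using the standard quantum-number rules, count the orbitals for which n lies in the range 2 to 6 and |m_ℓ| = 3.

Per-shell orbital counts meeting the constraint:
n=4 → 2; n=5 → 4; n=6 → 6.
Total orbitals: 2 + 4 + 6 = 12.

12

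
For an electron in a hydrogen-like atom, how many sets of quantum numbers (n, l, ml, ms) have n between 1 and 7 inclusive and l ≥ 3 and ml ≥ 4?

20

Treat each shell separately and count matching orbitals:
n=5 → 1; n=6 → 3; n=7 → 6.
Orbitals: 1 + 3 + 6 = 10. Including both spin states (ms = ±1/2) gives 2 × 10 = 20 states.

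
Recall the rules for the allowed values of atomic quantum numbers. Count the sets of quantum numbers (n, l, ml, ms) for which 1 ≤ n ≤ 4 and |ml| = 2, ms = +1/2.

6

For each n in the range, tally the orbitals obeying |ml| = 2:
n=3 → 2; n=4 → 4.
Orbitals: 2 + 4 = 6. With ms fixed to +1/2 there is one state per orbital, so 6 states.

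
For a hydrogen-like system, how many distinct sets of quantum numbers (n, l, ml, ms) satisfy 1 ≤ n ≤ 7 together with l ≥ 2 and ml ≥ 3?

40

Count contributing orbitals for each principal shell:
n=4 → 1; n=5 → 3; n=6 → 6; n=7 → 10.
Orbitals: 1 + 3 + 6 + 10 = 20. Including both spin states (ms = ±1/2) gives 2 × 20 = 40 states.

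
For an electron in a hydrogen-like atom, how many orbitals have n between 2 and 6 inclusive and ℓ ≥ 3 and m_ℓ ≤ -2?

Count contributing orbitals for each principal shell:
n=4 → 2; n=5 → 5; n=6 → 9.
Total orbitals: 2 + 5 + 9 = 16.

16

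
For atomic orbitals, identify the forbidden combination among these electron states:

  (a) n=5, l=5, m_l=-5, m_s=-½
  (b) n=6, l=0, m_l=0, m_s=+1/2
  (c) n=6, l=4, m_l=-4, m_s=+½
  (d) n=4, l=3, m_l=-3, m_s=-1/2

(a)

(a) has l = 5 ≥ n = 5, violating 0 ≤ l ≤ n−1.
The remaining sets (b), (c), (d) satisfy all four rules.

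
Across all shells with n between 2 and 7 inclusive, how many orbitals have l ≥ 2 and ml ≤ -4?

For each n in the range, tally the orbitals obeying l ≥ 2 and ml ≤ -4:
n=5 → 1; n=6 → 3; n=7 → 6.
Total orbitals: 1 + 3 + 6 = 10.

10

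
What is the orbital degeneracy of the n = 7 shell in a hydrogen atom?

The n = 7 shell contains n² = 7² = 49 orbitals.

49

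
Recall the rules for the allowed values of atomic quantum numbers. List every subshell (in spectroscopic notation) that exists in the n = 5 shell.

5s, 5p, 5d, 5f, 5g

For n = 5, ℓ runs from 0 to 4. In spectroscopic notation ℓ = 0,1,2,… ↔ s,p,d,f,g,h,i, so the subshells are 5s, 5p, 5d, 5f, 5g.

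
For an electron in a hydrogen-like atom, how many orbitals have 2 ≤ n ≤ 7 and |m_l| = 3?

Treat each shell separately and count matching orbitals:
n=4 → 2; n=5 → 4; n=6 → 6; n=7 → 8.
Total orbitals: 2 + 4 + 6 + 8 = 20.

20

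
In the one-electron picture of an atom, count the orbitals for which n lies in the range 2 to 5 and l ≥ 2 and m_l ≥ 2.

Go shell by shell, enumerating (l, m_l) with l ≥ 2 and m_l ≥ 2:
n=3 → 1; n=4 → 3; n=5 → 6.
Total orbitals: 1 + 3 + 6 = 10.

10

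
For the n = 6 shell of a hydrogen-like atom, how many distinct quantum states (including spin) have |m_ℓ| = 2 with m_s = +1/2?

8

The (ℓ, m_ℓ) pairs meeting |m_ℓ| = 2 give: ℓ=2 → 2; ℓ=3 → 2; ℓ=4 → 2; ℓ=5 → 2.
Orbitals: 2 + 2 + 2 + 2 = 8. With m_s fixed to a single value there is one state per orbital, giving 8 states.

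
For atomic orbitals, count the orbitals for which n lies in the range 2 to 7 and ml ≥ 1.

Treat each shell separately and count matching orbitals:
n=2 → 1; n=3 → 3; n=4 → 6; n=5 → 10; n=6 → 15; n=7 → 21.
Total orbitals: 1 + 3 + 6 + 10 + 15 + 21 = 56.

56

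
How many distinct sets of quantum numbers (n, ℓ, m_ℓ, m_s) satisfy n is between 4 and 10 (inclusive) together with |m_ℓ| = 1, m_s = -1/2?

Go shell by shell, enumerating (ℓ, m_ℓ) with |m_ℓ| = 1:
n=4 → 6; n=5 → 8; n=6 → 10; n=7 → 12; n=8 → 14; n=9 → 16; n=10 → 18.
Orbitals: 6 + 8 + 10 + 12 + 14 + 16 + 18 = 84. With m_s fixed to -1/2 there is one state per orbital, so 84 states.

84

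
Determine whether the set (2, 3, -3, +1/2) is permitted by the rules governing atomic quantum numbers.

The orbital quantum number must satisfy 0 ≤ l ≤ n−1. With n = 2 the allowed l values are 0, 1, so l = 3 is out of range.

Invalid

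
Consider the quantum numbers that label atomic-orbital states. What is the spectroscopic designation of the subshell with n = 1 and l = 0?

l = 0 corresponds to the letter 's', so the subshell is 1s.

1s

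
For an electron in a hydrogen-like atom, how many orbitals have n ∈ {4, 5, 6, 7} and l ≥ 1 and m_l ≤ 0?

Work shell by shell — for each n, count the (l, m_l) pairs that satisfy l ≥ 1 and m_l ≤ 0:
n=4 → 9; n=5 → 14; n=6 → 20; n=7 → 27.
Total orbitals: 9 + 14 + 20 + 27 = 70.

70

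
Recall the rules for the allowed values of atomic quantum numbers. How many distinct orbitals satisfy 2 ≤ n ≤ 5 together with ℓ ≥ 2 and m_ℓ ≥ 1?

16

Per-shell orbital counts meeting the constraint:
n=3 → 2; n=4 → 5; n=5 → 9.
Total orbitals: 2 + 5 + 9 = 16.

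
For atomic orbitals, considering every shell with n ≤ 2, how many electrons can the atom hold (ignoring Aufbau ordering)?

10

Total orbitals = 1² + 2² = 5. Doubling for spin gives 10 electrons.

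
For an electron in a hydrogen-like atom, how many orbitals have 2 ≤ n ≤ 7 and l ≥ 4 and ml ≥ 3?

Work shell by shell — for each n, count the (l, ml) pairs that satisfy l ≥ 4 and ml ≥ 3:
n=5 → 2; n=6 → 5; n=7 → 9.
Total orbitals: 2 + 5 + 9 = 16.

16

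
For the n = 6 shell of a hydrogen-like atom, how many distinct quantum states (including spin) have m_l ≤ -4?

With n = 6 the allowed l are 0, 1, …, 5.
The (l, m_l) pairs meeting m_l ≤ -4 give: l=4 → 1; l=5 → 2.
Orbitals: 1 + 2 = 3. Each orbital carries two spin states, so 3 × 2 = 6 states.

6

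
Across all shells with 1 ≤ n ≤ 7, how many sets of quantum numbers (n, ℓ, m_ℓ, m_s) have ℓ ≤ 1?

50

Go shell by shell, enumerating (ℓ, m_ℓ) with ℓ ≤ 1:
n=1 → 1; n=2 → 4; n=3 → 4; n=4 → 4; n=5 → 4; n=6 → 4; n=7 → 4.
Orbitals: 1 + 4 + 4 + 4 + 4 + 4 + 4 = 25. Including both spin states (m_s = ±1/2) gives 2 × 25 = 50 states.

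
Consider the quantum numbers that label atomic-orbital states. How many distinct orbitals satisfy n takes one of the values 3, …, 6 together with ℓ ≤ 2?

Per-shell orbital counts meeting the constraint:
n=3 → 9; n=4 → 9; n=5 → 9; n=6 → 9.
Total orbitals: 9 + 9 + 9 + 9 = 36.

36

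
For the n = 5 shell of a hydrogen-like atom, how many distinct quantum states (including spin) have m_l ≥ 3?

6

The (l, m_l) pairs meeting m_l ≥ 3 give: l=3 → 1; l=4 → 2.
Orbitals: 1 + 2 = 3. Each orbital carries two spin states, so 3 × 2 = 6 states.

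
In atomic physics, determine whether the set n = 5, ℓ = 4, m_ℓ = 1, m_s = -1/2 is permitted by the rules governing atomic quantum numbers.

Yes

n = 5 is a positive integer. ℓ = 4 satisfies 0 ≤ ℓ ≤ n−1 = 4. m_ℓ = 1 lies in the range −ℓ … +ℓ (here −4 … 4). m_s = -1/2 is one of ±1/2.
All four constraints are satisfied.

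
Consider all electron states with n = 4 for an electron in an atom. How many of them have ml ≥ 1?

12

Go through l = 0, …, 3 (the values permitted for n = 4).
The (l, ml) pairs meeting ml ≥ 1 give: l=1 → 1; l=2 → 2; l=3 → 3.
Orbitals: 1 + 2 + 3 = 6. Each orbital carries two spin states, so 6 × 2 = 12 states.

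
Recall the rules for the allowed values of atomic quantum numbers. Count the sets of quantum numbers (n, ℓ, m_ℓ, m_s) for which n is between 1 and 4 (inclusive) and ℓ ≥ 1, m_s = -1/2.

26

Count contributing orbitals for each principal shell:
n=2 → 3; n=3 → 8; n=4 → 15.
Orbitals: 3 + 8 + 15 = 26. With m_s fixed to -1/2 there is one state per orbital, so 26 states.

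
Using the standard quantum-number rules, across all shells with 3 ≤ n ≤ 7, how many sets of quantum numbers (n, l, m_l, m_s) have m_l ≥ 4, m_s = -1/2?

10

Treat each shell separately and count matching orbitals:
n=5 → 1; n=6 → 3; n=7 → 6.
Orbitals: 1 + 3 + 6 = 10. With m_s fixed to -1/2 there is one state per orbital, so 10 states.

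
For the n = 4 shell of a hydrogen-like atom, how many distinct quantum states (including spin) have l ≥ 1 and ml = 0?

6

For n = 4, l ranges over 0 … 3.
Per l-value: l=1 → 1; l=2 → 1; l=3 → 1.
Orbitals: 1 + 1 + 1 = 3. Each orbital carries two spin states, so 3 × 2 = 6 states.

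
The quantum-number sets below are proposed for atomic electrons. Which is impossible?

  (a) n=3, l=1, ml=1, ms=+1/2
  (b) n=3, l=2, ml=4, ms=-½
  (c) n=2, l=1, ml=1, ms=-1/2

(b)

(b) has |ml| = 4 > l = 2, violating −l ≤ ml ≤ l.
The remaining sets (a), (c) satisfy all four rules.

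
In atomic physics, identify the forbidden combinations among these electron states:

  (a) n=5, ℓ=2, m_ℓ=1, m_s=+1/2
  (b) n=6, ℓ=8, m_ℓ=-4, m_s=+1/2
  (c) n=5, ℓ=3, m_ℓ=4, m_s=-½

(b) has ℓ = 8 ≥ n = 6, violating 0 ≤ ℓ ≤ n−1.
(c) has |m_ℓ| = 4 > ℓ = 3, violating −ℓ ≤ m_ℓ ≤ ℓ.
The remaining set (a) satisfies all four rules.

(b) and (c)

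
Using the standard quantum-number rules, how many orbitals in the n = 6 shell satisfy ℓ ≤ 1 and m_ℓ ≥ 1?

1

Orbitals with ℓ ≤ 1 and m_ℓ ≥ 1, by ℓ: ℓ=1 → 1.
Total orbitals: 1.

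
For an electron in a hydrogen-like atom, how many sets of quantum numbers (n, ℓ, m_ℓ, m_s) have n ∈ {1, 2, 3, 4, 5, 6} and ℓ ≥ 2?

140

Work shell by shell — for each n, count the (ℓ, m_ℓ) pairs that satisfy ℓ ≥ 2:
n=3 → 5; n=4 → 12; n=5 → 21; n=6 → 32.
Orbitals: 5 + 12 + 21 + 32 = 70. Including both spin states (m_s = ±1/2) gives 2 × 70 = 140 states.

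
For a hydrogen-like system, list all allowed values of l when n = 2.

0, 1

l is an integer with 0 ≤ l ≤ n−1, so for n = 2: l = 0, 1.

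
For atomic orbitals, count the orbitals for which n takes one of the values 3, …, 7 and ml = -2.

15

For each n in the range, tally the orbitals obeying ml = -2:
n=3 → 1; n=4 → 2; n=5 → 3; n=6 → 4; n=7 → 5.
Total orbitals: 1 + 2 + 3 + 4 + 5 = 15.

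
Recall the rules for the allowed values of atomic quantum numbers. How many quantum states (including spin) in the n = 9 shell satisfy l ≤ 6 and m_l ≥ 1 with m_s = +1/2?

21

For n = 9, l ranges over 0 … 8.
Per l-value: l=1 → 1; l=2 → 2; l=3 → 3; l=4 → 4; l=5 → 5; l=6 → 6.
Orbitals: 1 + 2 + 3 + 4 + 5 + 6 = 21. With m_s fixed to a single value there is one state per orbital, giving 21 states.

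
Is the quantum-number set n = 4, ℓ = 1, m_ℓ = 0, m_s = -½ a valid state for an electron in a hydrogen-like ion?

n = 4 is a positive integer. ℓ = 1 satisfies 0 ≤ ℓ ≤ n−1 = 3. m_ℓ = 0 lies in the range −ℓ … +ℓ (here −1 … 1). m_s = -1/2 is one of ±1/2.
All four constraints are satisfied.

Allowed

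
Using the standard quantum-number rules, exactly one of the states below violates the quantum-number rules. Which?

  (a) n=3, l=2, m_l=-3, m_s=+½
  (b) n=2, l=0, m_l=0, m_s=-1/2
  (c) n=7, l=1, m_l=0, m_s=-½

(a)

(a) has |m_l| = 3 > l = 2, violating −l ≤ m_l ≤ l.
The remaining sets (b), (c) satisfy all four rules.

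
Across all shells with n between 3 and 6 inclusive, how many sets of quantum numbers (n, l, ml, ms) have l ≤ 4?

Per-shell orbital counts meeting the constraint:
n=3 → 9; n=4 → 16; n=5 → 25; n=6 → 25.
Orbitals: 9 + 16 + 25 + 25 = 75. Including both spin states (ms = ±1/2) gives 2 × 75 = 150 states.

150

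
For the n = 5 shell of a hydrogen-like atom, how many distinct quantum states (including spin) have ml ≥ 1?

The n = 5 shell has l = 0 through 4; check each.
The (l, ml) pairs meeting ml ≥ 1 give: l=1 → 1; l=2 → 2; l=3 → 3; l=4 → 4.
Orbitals: 1 + 2 + 3 + 4 = 10. Each orbital carries two spin states, so 10 × 2 = 20 states.

20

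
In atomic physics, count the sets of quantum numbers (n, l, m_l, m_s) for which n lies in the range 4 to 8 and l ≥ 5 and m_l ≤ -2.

56

Per-shell orbital counts meeting the constraint:
n=6 → 4; n=7 → 9; n=8 → 15.
Orbitals: 4 + 9 + 15 = 28. Including both spin states (m_s = ±1/2) gives 2 × 28 = 56 states.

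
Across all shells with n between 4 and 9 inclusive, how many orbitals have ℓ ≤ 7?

254

Treat each shell separately and count matching orbitals:
n=4 → 16; n=5 → 25; n=6 → 36; n=7 → 49; n=8 → 64; n=9 → 64.
Total orbitals: 16 + 25 + 36 + 49 + 64 + 64 = 254.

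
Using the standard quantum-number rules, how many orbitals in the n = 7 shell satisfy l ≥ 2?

45

The n = 7 shell has l = 0 through 6; check each.
Orbitals with l ≥ 2, by l: l=2 → 5; l=3 → 7; l=4 → 9; l=5 → 11; l=6 → 13.
Total orbitals: 5 + 7 + 9 + 11 + 13 = 45.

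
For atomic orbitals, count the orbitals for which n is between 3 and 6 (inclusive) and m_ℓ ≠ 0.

68

For each n in the range, tally the orbitals obeying m_ℓ ≠ 0:
n=3 → 6; n=4 → 12; n=5 → 20; n=6 → 30.
Total orbitals: 6 + 12 + 20 + 30 = 68.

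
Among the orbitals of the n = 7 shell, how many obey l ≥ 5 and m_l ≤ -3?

With n = 7 the allowed l are 0, 1, …, 6.
Contributions: l=5 → 3; l=6 → 4.
Total orbitals: 3 + 4 = 7.

7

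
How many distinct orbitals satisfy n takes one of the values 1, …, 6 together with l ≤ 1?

21

Work shell by shell — for each n, count the (l, ml) pairs that satisfy l ≤ 1:
n=1 → 1; n=2 → 4; n=3 → 4; n=4 → 4; n=5 → 4; n=6 → 4.
Total orbitals: 1 + 4 + 4 + 4 + 4 + 4 = 21.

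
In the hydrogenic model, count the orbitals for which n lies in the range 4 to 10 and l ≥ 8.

53

For each n in the range, tally the orbitals obeying l ≥ 8:
n=9 → 17; n=10 → 36.
Total orbitals: 17 + 36 = 53.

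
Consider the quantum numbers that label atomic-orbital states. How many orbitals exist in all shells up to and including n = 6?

91

Total orbitals = 1² + 2² + 3² + 4² + 5² + 6² = 91.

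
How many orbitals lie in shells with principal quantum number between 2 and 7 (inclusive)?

Shell n has n² orbitals: 2²=4 + 3²=9 + 4²=16 + 5²=25 + 6²=36 + 7²=49 = 139 orbitals.

139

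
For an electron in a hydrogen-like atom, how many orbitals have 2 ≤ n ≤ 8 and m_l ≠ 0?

168

Count contributing orbitals for each principal shell:
n=2 → 2; n=3 → 6; n=4 → 12; n=5 → 20; n=6 → 30; n=7 → 42; n=8 → 56.
Total orbitals: 2 + 6 + 12 + 20 + 30 + 42 + 56 = 168.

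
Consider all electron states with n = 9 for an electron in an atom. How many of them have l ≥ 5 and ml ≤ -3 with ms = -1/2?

18

For n = 9, l ranges over 0 … 8.
The (l, ml) pairs meeting l ≥ 5 and ml ≤ -3 give: l=5 → 3; l=6 → 4; l=7 → 5; l=8 → 6.
Orbitals: 3 + 4 + 5 + 6 = 18. With ms fixed to a single value there is one state per orbital, giving 18 states.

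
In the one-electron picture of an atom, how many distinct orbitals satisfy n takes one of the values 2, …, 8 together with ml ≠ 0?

168

For each n in the range, tally the orbitals obeying ml ≠ 0:
n=2 → 2; n=3 → 6; n=4 → 12; n=5 → 20; n=6 → 30; n=7 → 42; n=8 → 56.
Total orbitals: 2 + 6 + 12 + 20 + 30 + 42 + 56 = 168.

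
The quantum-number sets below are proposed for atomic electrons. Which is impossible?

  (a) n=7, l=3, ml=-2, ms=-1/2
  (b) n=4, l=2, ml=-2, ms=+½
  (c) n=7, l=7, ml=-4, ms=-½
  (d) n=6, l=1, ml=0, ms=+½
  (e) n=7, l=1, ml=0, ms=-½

(c)

(c) has l = 7 ≥ n = 7, violating 0 ≤ l ≤ n−1.
The remaining sets (a), (b), (d), (e) satisfy all four rules.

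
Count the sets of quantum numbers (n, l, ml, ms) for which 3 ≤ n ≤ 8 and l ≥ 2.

Count contributing orbitals for each principal shell:
n=3 → 5; n=4 → 12; n=5 → 21; n=6 → 32; n=7 → 45; n=8 → 60.
Orbitals: 5 + 12 + 21 + 32 + 45 + 60 = 175. Including both spin states (ms = ±1/2) gives 2 × 175 = 350 states.

350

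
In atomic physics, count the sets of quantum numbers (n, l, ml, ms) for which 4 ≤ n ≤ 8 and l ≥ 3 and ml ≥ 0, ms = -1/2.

Count contributing orbitals for each principal shell:
n=4 → 4; n=5 → 9; n=6 → 15; n=7 → 22; n=8 → 30.
Orbitals: 4 + 9 + 15 + 22 + 30 = 80. With ms fixed to -1/2 there is one state per orbital, so 80 states.

80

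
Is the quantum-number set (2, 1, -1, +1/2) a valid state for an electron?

n = 2 is a positive integer. l = 1 satisfies 0 ≤ l ≤ n−1 = 1. ml = -1 lies in the range −l … +l (here −1 … 1). ms = +1/2 is one of ±1/2.
All four constraints are satisfied.

Yes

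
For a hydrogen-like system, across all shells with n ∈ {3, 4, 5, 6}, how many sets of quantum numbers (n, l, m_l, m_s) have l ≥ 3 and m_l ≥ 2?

Work shell by shell — for each n, count the (l, m_l) pairs that satisfy l ≥ 3 and m_l ≥ 2:
n=4 → 2; n=5 → 5; n=6 → 9.
Orbitals: 2 + 5 + 9 = 16. Including both spin states (m_s = ±1/2) gives 2 × 16 = 32 states.

32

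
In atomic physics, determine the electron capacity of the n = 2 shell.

8

A shell holds 2n² electrons: 2 × 2² = 2 × 4 = 8.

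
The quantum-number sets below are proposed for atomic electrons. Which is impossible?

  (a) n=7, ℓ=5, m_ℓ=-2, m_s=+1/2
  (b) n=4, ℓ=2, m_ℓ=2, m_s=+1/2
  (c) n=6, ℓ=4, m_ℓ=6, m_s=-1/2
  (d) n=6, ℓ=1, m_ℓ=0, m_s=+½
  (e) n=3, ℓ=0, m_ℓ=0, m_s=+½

(c)

(c) has |m_ℓ| = 6 > ℓ = 4, violating −ℓ ≤ m_ℓ ≤ ℓ.
The remaining sets (a), (b), (d), (e) satisfy all four rules.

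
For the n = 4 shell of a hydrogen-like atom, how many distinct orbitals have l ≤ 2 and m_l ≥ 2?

With n = 4 the allowed l are 0, 1, …, 3.
Contributions: l=2 → 1.
Total orbitals: 1.

1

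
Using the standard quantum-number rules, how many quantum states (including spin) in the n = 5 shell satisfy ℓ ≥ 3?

Go through ℓ = 0, …, 4 (the values permitted for n = 5).
Contributions: ℓ=3 → 7; ℓ=4 → 9.
Orbitals: 7 + 9 = 16. Each orbital carries two spin states, so 16 × 2 = 32 states.

32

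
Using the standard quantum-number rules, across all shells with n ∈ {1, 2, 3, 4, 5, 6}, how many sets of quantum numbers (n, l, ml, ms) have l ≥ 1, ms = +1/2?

85

Count contributing orbitals for each principal shell:
n=2 → 3; n=3 → 8; n=4 → 15; n=5 → 24; n=6 → 35.
Orbitals: 3 + 8 + 15 + 24 + 35 = 85. With ms fixed to +1/2 there is one state per orbital, so 85 states.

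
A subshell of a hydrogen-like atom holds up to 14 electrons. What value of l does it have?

l = 3

2(2l+1) = 14 ⇒ 2l+1 = 7 ⇒ l = 3.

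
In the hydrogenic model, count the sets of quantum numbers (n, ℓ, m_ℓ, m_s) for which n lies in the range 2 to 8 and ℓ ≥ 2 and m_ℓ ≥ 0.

For each n in the range, tally the orbitals obeying ℓ ≥ 2 and m_ℓ ≥ 0:
n=3 → 3; n=4 → 7; n=5 → 12; n=6 → 18; n=7 → 25; n=8 → 33.
Orbitals: 3 + 7 + 12 + 18 + 25 + 33 = 98. Including both spin states (m_s = ±1/2) gives 2 × 98 = 196 states.

196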